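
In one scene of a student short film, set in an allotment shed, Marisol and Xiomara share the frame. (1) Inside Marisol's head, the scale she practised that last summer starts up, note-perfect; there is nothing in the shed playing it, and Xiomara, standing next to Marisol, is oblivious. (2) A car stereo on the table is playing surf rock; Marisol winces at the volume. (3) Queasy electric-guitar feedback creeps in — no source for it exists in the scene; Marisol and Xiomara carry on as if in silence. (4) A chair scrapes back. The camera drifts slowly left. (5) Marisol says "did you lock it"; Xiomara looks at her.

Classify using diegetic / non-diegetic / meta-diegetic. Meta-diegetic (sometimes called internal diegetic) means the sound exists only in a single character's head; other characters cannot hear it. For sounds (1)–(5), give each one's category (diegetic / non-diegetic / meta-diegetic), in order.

(1) the music is a memory playing inside Marisol's mind alone; no real-world source, Xiomara can't hear it → meta-diegetic.
(2) is diegetic: a car stereo is a physical source in the scene and Marisol reacts to it.
(3) nothing in the shed produces it and the characters don't hear it — pure soundtrack → non-diegetic.
(4) an in-world source (a chair); characters could hear it → diegetic.
Sound (5): on-screen dialogue — Marisol speaks and Xiomara is there to hear, so diegetic.

meta-diegetic, diegetic, non-diegetic, diegetic, diegetic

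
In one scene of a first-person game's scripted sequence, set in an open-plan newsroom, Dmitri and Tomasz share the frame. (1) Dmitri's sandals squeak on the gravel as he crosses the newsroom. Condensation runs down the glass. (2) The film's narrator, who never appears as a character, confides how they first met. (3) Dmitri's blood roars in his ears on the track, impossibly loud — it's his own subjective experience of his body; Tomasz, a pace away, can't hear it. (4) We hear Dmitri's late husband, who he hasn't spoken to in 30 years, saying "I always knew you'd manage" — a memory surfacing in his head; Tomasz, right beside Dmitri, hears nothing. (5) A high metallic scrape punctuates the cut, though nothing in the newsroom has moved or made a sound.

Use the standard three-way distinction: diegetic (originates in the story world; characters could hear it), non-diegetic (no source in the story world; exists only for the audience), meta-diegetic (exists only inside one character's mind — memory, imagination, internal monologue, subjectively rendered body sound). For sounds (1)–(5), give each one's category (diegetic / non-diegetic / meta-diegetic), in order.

(1) Dmitri's footsteps are produced in the story world → diegetic.
Sound (2): external voice-over — not a character, not heard by anyone in the scene, so non-diegetic.
(3) is meta-diegetic: point-of-audition from inside Dmitri's body; not a sound in the room.
Sound (4): it's Dmitri's recollection rendered as sound; the other character can't hear it, so meta-diegetic.
(5) is non-diegetic: nothing in the scene produces it; it's an accent added for the audience.

diegetic, non-diegetic, meta-diegetic, meta-diegetic, non-diegetic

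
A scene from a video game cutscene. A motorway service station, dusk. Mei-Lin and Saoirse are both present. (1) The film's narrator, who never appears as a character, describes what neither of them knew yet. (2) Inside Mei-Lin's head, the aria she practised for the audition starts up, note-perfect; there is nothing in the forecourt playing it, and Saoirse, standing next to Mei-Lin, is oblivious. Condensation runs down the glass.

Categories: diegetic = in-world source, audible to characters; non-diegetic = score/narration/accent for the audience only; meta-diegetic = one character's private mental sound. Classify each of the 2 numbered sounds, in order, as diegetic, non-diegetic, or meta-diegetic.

non-diegetic, meta-diegetic

(1) external voice-over — not a character, not heard by anyone in the scene → non-diegetic.
(2) is meta-diegetic: remembered music, private to Mei-Lin — Saoirse is oblivious because it isn't in the room.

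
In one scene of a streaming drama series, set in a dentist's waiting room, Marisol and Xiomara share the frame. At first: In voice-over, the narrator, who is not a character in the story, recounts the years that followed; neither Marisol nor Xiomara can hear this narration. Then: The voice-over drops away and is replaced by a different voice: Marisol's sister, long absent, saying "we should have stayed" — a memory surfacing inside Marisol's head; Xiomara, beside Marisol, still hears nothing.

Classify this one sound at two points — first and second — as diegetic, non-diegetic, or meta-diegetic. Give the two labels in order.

non-diegetic, meta-diegetic

First: the external narrator addresses only the audience — outside the story world → non-diegetic.
Second: the replacement voice is a memory inside Marisol's mind specifically → meta-diegetic.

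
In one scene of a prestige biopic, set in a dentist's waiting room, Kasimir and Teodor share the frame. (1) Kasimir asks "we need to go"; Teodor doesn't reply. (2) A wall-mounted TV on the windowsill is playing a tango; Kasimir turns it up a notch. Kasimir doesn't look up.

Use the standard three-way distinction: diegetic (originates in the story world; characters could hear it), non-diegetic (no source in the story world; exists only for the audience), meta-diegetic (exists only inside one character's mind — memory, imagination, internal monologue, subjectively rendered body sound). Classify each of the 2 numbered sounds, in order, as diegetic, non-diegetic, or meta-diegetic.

Sound (1): Kasimir is a character speaking aloud in the scene, so diegetic.
(2) a wall-mounted TV is a physical source in the scene and Kasimir reacts to it → diegetic.

diegetic, diegetic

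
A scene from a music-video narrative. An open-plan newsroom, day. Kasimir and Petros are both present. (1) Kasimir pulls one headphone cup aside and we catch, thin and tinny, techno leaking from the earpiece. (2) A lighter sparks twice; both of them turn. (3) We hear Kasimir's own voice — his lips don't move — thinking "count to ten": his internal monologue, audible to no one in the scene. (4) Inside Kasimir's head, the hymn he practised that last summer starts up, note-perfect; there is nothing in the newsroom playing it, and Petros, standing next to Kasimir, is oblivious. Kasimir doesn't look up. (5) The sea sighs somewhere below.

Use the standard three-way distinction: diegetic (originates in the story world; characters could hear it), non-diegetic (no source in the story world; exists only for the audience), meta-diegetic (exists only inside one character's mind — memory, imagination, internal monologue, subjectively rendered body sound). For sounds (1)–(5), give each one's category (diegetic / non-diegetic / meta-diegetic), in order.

Sound (1): it's leaking from a physical pair of headphones in the scene, so diegetic.
(2) is diegetic: the sound comes from a lighter physically present in the location.
(3) is meta-diegetic: internal monologue — inside Kasimir's mind, not spoken into the scene.
Sound (4): the music is a memory playing inside Kasimir's mind alone; no real-world source, Petros can't hear it, so meta-diegetic.
(5) is diegetic: it's the actual ambient sound of the location.

diegetic, diegetic, meta-diegetic, meta-diegetic, diegetic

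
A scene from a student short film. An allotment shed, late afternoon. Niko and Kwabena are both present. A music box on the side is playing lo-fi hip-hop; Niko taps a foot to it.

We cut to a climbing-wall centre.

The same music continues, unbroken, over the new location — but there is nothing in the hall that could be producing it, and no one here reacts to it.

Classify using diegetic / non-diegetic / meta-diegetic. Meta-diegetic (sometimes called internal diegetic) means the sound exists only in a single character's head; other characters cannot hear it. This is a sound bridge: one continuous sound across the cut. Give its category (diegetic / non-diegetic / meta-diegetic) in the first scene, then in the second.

Scene one: a music box is an on-screen source and Niko reacts to it → diegetic.
Scene two: there is no source in the hall and no one hears it — it's now underscore → non-diegetic.

diegetic, non-diegetic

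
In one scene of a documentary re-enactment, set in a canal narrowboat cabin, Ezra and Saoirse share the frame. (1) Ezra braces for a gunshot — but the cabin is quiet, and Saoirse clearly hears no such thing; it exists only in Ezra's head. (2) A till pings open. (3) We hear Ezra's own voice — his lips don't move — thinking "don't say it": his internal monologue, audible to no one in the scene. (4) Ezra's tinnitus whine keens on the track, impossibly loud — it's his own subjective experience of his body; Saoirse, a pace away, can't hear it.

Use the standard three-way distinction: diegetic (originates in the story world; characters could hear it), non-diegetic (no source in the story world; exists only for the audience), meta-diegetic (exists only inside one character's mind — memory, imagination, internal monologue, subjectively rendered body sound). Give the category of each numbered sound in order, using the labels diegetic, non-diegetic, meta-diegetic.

(1) is meta-diegetic: subjective to Ezra: the cabin is silent and Saoirse hears nothing.
(2) the sound comes from a till physically present in the location → diegetic.
(3) Ezra's thought-voice: a private mental sound no other character can hear → meta-diegetic.
Sound (4): a subjective body sound — Ezra's private perception, inaudible to Saoirse, so meta-diegetic.

meta-diegetic, diegetic, meta-diegetic, meta-diegetic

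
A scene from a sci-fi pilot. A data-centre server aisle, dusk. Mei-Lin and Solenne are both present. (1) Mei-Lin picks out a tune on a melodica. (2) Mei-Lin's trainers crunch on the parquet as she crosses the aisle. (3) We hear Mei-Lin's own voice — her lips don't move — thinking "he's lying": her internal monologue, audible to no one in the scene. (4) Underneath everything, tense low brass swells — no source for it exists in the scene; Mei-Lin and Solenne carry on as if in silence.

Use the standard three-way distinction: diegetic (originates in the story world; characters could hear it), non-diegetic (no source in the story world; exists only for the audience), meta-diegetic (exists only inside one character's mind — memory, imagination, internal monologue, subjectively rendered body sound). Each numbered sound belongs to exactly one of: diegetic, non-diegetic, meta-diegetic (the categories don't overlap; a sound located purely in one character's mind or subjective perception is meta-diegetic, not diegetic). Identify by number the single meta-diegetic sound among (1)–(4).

3

(1) Mei-Lin is producing the music live, in the story world → diegetic.
Sound (2): it's the physical sound of Mei-Lin moving in the space, so diegetic.
(3) is meta-diegetic: it's Mei-Lin's unspoken thought, heard only by the audience via her subjectivity.
(4) it has no source in the story world and no character can hear it — it's underscore → non-diegetic.
Only (3) is meta-diegetic.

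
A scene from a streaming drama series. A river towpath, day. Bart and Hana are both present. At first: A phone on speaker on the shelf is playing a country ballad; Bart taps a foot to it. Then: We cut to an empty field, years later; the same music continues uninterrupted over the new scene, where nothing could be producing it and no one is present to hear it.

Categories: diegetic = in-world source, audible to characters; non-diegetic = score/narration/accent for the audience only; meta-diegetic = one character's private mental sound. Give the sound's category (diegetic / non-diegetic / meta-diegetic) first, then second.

diegetic, non-diegetic

First: a phone on speaker is a real in-scene source and Bart reacts to it → diegetic.
Second: there is no longer any in-world source and no one can hear it — it has become underscore → non-diegetic.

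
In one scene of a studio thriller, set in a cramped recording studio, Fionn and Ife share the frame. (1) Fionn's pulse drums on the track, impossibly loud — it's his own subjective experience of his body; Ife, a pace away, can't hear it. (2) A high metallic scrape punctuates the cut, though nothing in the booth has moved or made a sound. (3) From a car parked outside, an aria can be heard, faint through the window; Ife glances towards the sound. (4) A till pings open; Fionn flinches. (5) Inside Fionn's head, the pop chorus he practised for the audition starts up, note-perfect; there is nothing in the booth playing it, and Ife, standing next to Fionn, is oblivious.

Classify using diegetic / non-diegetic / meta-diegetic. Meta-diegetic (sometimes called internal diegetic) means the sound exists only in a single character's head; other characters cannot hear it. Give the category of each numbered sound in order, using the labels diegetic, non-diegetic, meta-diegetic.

meta-diegetic, non-diegetic, diegetic, diegetic, meta-diegetic

Sound (1): a subjective body sound — Fionn's private perception, inaudible to Ife, so meta-diegetic.
Sound (2): nothing in the scene produces it; it's an accent added for the audience, so non-diegetic.
(3) off-screen diegetic: the source is out of frame but still in the story's space → diegetic.
(4) an in-world source (a till); characters could hear it → diegetic.
(5) it lives in Fionn's subjectivity, not in the booth → meta-diegetic.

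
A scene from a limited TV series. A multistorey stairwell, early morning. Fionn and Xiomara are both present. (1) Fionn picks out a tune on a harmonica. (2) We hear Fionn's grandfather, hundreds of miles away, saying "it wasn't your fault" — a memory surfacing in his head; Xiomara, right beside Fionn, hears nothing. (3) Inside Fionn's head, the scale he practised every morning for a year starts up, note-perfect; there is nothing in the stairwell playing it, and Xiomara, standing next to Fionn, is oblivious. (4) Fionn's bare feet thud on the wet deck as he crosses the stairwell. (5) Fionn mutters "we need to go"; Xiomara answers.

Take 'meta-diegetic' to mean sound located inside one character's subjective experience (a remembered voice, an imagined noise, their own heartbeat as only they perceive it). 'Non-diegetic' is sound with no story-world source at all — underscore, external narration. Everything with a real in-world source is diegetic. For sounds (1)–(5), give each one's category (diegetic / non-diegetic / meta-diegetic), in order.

diegetic, meta-diegetic, meta-diegetic, diegetic, diegetic

Sound (1): a character is playing a harmonica on screen, so diegetic.
Sound (2): it's Fionn's recollection rendered as sound; the other character can't hear it, so meta-diegetic.
(3) is meta-diegetic: it lives in Fionn's subjectivity, not in the stairwell.
(4) is diegetic: it's the physical sound of Fionn moving in the space.
(5) is diegetic: Fionn is a character speaking aloud in the scene.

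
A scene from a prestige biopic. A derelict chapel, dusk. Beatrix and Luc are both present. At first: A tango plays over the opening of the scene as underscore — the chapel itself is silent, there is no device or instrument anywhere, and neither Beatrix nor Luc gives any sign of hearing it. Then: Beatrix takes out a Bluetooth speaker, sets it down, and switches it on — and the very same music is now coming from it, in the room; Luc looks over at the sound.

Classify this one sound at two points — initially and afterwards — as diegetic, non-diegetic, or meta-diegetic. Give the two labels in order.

non-diegetic, diegetic

Initially: no in-world source exists and no character can hear it — underscore → non-diegetic.
Afterwards: a Bluetooth speaker is now a real source in the story world and the characters hear it → diegetic.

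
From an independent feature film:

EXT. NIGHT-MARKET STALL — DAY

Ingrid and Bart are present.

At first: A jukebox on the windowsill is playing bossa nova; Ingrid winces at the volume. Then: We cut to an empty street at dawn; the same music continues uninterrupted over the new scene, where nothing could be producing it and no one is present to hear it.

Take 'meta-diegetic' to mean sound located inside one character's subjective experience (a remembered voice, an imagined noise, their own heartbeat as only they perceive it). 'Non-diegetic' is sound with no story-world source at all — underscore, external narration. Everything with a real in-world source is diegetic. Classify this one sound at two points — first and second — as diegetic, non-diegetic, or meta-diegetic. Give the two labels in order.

diegetic, non-diegetic

First: a jukebox is a real in-scene source and Ingrid reacts to it → diegetic.
Second: there is no longer any in-world source and no one can hear it — it has become underscore → non-diegetic.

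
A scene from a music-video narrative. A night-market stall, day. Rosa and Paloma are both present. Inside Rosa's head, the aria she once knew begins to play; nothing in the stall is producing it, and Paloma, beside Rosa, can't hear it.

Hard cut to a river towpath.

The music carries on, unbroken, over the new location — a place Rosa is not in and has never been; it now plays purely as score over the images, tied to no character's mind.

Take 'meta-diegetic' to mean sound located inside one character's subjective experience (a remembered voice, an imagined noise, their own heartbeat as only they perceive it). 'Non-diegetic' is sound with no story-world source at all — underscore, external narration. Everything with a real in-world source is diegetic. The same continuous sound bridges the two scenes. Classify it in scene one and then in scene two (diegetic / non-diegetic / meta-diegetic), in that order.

Scene one: the music exists only inside Rosa's mind; Paloma can't hear it → meta-diegetic.
Scene two: it's detached from Rosa entirely and plays over unrelated images with no in-world source — conventional underscore → non-diegetic.

meta-diegetic, non-diegetic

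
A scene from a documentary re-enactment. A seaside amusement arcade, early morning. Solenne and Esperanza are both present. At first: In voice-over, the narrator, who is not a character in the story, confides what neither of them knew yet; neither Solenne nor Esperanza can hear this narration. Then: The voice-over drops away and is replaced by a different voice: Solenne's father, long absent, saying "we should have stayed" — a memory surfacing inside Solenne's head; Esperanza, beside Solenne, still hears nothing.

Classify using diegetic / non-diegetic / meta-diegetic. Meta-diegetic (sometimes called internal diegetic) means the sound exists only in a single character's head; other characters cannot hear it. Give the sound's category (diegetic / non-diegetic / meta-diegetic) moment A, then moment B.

non-diegetic, meta-diegetic

Moment A: the external narrator addresses only the audience — outside the story world → non-diegetic.
Moment B: the replacement voice is a memory inside Solenne's mind specifically → meta-diegetic.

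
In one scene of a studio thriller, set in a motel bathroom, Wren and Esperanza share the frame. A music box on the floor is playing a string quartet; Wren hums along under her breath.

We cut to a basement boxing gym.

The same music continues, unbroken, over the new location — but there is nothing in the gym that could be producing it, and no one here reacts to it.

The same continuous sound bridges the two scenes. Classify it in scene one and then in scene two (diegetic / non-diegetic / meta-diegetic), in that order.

diegetic, non-diegetic

Scene one: a music box is an on-screen source and Wren reacts to it → diegetic.
Scene two: there is no source in the gym and no one hears it — it's now underscore → non-diegetic.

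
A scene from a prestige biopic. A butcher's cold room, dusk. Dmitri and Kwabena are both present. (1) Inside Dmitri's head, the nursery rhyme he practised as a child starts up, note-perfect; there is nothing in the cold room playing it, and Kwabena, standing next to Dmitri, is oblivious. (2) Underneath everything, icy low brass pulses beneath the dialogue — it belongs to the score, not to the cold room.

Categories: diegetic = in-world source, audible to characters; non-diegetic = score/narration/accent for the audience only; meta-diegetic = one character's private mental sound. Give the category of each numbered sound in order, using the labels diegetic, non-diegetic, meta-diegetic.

meta-diegetic, non-diegetic

(1) is meta-diegetic: remembered music, private to Dmitri — Kwabena is oblivious because it isn't in the room.
Sound (2): nothing in the cold room produces it and the characters don't hear it — pure soundtrack, so non-diegetic.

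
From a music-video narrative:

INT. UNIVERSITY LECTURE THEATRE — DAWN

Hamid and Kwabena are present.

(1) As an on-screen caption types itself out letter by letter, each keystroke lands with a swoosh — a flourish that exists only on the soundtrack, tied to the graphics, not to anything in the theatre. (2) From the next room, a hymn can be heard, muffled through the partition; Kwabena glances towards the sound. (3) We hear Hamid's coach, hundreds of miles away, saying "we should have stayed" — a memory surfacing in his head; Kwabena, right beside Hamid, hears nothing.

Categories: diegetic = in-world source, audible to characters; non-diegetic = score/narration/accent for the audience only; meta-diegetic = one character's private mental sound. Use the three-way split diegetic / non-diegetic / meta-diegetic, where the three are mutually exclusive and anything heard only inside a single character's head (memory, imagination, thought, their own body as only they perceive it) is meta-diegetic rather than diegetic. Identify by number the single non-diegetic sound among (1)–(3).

1

(1) the caption isn't part of the story world, so neither is the sound tied to it → non-diegetic.
(2) the music has an off-screen but real-world source and a character hears it → diegetic.
(3) is meta-diegetic: a remembered line, private to Hamid — not present in the room, not audible to Kwabena.
Only (1) is non-diegetic.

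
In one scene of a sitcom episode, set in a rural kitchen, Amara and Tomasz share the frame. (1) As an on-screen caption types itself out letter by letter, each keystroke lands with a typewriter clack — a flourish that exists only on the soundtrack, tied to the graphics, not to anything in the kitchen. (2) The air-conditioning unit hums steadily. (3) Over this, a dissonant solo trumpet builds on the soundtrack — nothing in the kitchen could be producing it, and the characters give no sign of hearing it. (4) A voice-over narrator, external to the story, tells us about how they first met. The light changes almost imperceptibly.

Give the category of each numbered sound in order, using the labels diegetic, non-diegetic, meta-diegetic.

non-diegetic, diegetic, non-diegetic, non-diegetic

(1) is non-diegetic: the caption isn't part of the story world, so neither is the sound tied to it.
Sound (2): it's the actual ambient sound of the location, so diegetic.
(3) is non-diegetic: it has no source in the story world and no character can hear it — it's underscore.
(4) is non-diegetic: external voice-over — not a character, not heard by anyone in the scene.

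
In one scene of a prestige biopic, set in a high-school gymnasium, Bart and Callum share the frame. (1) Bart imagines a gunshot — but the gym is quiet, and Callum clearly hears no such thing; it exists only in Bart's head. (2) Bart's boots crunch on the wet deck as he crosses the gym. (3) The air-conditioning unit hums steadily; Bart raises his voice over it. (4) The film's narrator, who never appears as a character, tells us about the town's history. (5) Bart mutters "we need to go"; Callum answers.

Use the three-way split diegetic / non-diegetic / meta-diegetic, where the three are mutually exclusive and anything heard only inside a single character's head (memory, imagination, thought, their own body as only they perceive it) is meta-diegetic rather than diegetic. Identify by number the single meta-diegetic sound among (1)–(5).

1

(1) Bart alone 'hears' it — an imagined sound, not present in the space → meta-diegetic.
(2) is diegetic: it's the physical sound of Bart moving in the space.
(3) is diegetic: the air-conditioning unit is part of the location's real environment.
(4) external voice-over — not a character, not heard by anyone in the scene → non-diegetic.
Sound (5): spoken by a character present in the story world, so diegetic.
Only (1) is meta-diegetic.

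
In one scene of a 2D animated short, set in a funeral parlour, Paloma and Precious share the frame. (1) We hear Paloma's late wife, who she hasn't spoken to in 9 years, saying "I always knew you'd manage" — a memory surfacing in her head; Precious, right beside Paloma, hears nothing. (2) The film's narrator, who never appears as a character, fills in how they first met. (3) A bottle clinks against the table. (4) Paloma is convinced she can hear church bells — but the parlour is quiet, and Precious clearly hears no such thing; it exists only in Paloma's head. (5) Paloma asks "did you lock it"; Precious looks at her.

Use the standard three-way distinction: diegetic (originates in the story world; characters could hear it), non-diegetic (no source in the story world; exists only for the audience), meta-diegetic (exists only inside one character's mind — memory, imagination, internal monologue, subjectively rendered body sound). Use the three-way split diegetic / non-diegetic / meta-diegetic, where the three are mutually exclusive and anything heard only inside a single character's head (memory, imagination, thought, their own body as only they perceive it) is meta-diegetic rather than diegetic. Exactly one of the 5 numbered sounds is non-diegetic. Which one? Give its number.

(1) the voice is a memory playing only inside Paloma's mind; Precious can't hear it → meta-diegetic.
Sound (2): commentary laid over the scene from outside the fiction, so non-diegetic.
(3) is diegetic: the sound comes from a bottle physically present in the location.
(4) is meta-diegetic: subjective to Paloma: the parlour is silent and Precious hears nothing.
(5) spoken by a character present in the story world → diegetic.
Only (2) is non-diegetic.

2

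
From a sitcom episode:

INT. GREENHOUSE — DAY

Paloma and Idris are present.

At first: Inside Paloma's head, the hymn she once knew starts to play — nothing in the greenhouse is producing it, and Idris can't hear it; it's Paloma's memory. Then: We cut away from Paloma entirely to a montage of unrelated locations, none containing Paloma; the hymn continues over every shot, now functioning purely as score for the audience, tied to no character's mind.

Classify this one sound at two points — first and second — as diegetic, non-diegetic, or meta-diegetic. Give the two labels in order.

meta-diegetic, non-diegetic

First: the music lives inside Paloma's mind alone; Idris can't hear it → meta-diegetic.
Second: once it plays over shots Paloma isn't in, detached from any character's subjectivity, it's conventional underscore → non-diegetic.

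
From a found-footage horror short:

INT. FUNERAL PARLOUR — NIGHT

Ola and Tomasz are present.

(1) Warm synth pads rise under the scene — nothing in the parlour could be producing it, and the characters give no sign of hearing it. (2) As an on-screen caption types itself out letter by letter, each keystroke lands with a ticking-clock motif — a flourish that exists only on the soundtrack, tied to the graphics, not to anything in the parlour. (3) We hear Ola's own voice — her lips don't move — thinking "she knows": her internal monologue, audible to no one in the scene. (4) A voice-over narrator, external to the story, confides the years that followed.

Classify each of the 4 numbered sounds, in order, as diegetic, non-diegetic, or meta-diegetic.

non-diegetic, non-diegetic, meta-diegetic, non-diegetic

(1) nothing in the parlour produces it and the characters don't hear it — pure soundtrack → non-diegetic.
(2) sound married to a title/caption — outside the diegesis by definition → non-diegetic.
Sound (3): Ola's thought-voice: a private mental sound no other character can hear, so meta-diegetic.
(4) commentary laid over the scene from outside the fiction → non-diegetic.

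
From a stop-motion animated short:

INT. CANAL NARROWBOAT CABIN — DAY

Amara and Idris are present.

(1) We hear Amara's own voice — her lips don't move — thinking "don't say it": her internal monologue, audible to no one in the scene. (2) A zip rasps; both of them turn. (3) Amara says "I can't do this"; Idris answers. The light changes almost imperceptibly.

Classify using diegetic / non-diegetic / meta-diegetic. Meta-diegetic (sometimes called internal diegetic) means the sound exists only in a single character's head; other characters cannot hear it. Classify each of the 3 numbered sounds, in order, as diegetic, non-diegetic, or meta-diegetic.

(1) it's Amara's unspoken thought, heard only by the audience via her subjectivity → meta-diegetic.
(2) an in-world source (a zip); characters could hear it → diegetic.
(3) is diegetic: on-screen dialogue — Amara speaks and Idris is there to hear.

meta-diegetic, diegetic, diegetic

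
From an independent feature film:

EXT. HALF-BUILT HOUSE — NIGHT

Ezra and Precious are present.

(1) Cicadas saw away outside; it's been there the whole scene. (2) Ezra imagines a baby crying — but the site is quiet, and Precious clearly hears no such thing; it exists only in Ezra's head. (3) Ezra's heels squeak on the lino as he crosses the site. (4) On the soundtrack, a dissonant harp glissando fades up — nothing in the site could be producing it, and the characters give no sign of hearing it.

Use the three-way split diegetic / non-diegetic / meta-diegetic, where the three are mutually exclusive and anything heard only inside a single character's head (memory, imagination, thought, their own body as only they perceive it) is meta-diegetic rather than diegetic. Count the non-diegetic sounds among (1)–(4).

1

Sound (1): cicadas is part of the location's real environment, so diegetic.
(2) is meta-diegetic: Ezra alone 'hears' it — an imagined sound, not present in the space.
(3) is diegetic: a character's body making contact with the set — an in-world sound.
(4) nothing in the site produces it and the characters don't hear it — pure soundtrack → non-diegetic.
So 1 of the 4 is non-diegetic: (4).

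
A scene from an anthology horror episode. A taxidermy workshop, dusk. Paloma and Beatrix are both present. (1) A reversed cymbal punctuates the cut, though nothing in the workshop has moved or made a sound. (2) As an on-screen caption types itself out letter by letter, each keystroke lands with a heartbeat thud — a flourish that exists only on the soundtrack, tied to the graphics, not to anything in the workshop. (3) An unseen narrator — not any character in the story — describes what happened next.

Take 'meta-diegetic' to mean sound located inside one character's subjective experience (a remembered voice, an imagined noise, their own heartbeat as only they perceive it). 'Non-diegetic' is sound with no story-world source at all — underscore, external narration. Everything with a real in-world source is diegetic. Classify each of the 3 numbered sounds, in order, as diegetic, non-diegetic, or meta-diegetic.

(1) it's a sound-design accent with no in-world source; no one in the scene can hear it → non-diegetic.
(2) is non-diegetic: it accompanies on-screen graphics, not anything inside the story world.
(3) the narrator exists outside the story world, addressing only the audience → non-diegetic.

non-diegetic, non-diegetic, non-diegetic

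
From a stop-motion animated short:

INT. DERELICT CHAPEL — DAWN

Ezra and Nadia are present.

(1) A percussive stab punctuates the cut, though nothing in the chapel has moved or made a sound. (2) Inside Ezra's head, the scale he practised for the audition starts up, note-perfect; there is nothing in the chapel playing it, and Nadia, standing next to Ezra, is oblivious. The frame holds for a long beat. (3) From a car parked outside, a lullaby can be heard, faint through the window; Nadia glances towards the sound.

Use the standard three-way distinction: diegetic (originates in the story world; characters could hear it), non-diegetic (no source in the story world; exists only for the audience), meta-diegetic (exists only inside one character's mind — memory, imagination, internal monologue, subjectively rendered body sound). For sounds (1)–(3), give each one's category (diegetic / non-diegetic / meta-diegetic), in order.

(1) is non-diegetic: it's a sound-design accent with no in-world source; no one in the scene can hear it.
(2) the music is a memory playing inside Ezra's mind alone; no real-world source, Nadia can't hear it → meta-diegetic.
Sound (3): the music has an off-screen but real-world source and a character hears it, so diegetic.

non-diegetic, meta-diegetic, diegetic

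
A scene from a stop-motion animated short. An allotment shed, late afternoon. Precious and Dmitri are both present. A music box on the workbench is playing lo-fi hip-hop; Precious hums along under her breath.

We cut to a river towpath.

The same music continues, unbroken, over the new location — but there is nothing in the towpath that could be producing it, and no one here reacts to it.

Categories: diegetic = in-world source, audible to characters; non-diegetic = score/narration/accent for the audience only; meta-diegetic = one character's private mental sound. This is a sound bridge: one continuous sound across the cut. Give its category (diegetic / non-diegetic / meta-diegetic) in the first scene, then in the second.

Scene one: a music box is an on-screen source and Precious reacts to it → diegetic.
Scene two: there is no source in the towpath and no one hears it — it's now underscore → non-diegetic.

diegetic, non-diegetic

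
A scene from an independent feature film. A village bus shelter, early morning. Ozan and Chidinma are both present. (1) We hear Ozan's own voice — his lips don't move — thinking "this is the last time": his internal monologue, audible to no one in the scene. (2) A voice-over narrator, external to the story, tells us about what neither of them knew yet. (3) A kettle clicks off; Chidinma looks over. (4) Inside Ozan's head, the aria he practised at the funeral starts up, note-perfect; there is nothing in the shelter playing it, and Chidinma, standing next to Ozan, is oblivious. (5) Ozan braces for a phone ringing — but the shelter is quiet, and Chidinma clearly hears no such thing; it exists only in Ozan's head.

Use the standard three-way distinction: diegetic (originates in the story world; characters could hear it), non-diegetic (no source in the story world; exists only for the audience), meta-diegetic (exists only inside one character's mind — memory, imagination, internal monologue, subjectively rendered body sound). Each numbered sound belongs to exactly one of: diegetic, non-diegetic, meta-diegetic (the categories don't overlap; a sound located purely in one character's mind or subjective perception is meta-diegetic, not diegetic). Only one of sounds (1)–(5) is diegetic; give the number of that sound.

Sound (1): Ozan's thought-voice: a private mental sound no other character can hear, so meta-diegetic.
(2) commentary laid over the scene from outside the fiction → non-diegetic.
Sound (3): an in-world source (a kettle); characters could hear it, so diegetic.
(4) the music is a memory playing inside Ozan's mind alone; no real-world source, Chidinma can't hear it → meta-diegetic.
(5) the sound is imagined by Ozan; nothing in the story world is producing it and Chidinma can't hear it → meta-diegetic.
Only (3) is diegetic.

3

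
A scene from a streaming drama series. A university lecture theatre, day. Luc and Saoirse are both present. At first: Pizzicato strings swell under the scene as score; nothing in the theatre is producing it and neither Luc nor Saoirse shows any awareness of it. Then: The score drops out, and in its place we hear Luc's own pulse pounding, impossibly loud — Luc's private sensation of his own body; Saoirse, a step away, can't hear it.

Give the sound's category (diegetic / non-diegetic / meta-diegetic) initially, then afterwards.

Initially: underscore with no in-world source, inaudible to the characters → non-diegetic.
Afterwards: the body sound is Luc's subjective perception alone — Saoirse can't hear it → meta-diegetic.

non-diegetic, meta-diegetic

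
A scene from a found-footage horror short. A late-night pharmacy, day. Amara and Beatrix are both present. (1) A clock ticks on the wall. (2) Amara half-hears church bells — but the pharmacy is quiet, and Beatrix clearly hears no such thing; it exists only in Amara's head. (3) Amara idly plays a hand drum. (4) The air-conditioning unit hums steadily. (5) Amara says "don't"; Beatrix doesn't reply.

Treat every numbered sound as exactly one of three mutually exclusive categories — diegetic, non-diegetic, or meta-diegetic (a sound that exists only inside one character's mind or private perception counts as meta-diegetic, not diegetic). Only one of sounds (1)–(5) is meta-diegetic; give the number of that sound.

2

(1) is diegetic: an in-world source (a clock); characters could hear it.
Sound (2): the sound is imagined by Amara; nothing in the story world is producing it and Beatrix can't hear it, so meta-diegetic.
Sound (3): the instrument and the performer are both in the scene, so diegetic.
(4) the air-conditioning unit is part of the location's real environment → diegetic.
Sound (5): Amara is a character speaking aloud in the scene, so diegetic.
Only (2) is meta-diegetic.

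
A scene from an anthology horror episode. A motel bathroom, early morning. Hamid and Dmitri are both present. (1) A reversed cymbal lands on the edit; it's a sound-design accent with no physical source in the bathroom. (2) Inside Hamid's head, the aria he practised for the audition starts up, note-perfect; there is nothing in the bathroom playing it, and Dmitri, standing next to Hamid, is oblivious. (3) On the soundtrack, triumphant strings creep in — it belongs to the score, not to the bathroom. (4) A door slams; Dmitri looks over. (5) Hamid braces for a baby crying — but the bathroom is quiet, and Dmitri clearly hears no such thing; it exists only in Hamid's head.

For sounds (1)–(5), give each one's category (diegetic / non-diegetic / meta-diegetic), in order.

non-diegetic, meta-diegetic, non-diegetic, diegetic, meta-diegetic

(1) it's a sound-design accent with no in-world source; no one in the scene can hear it → non-diegetic.
(2) the music is a memory playing inside Hamid's mind alone; no real-world source, Dmitri can't hear it → meta-diegetic.
Sound (3): score with no on-screen or off-screen source; it exists for the audience alone, so non-diegetic.
(4) a door is a real object/event in the scene's world → diegetic.
Sound (5): Hamid alone 'hears' it — an imagined sound, not present in the space, so meta-diegetic.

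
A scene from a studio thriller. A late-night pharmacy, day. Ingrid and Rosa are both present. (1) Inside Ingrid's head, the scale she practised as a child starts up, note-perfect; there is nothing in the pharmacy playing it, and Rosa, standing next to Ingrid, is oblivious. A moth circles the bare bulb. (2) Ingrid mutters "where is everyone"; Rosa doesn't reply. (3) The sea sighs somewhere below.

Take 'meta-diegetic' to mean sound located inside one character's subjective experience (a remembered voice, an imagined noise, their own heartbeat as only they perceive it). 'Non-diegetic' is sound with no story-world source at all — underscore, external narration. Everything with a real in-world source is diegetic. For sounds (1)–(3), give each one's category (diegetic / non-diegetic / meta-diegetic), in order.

(1) it lives in Ingrid's subjectivity, not in the pharmacy → meta-diegetic.
Sound (2): spoken by a character present in the story world, so diegetic.
(3) ambient/room sound belonging to the story's physical space → diegetic.

meta-diegetic, diegetic, diegetic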